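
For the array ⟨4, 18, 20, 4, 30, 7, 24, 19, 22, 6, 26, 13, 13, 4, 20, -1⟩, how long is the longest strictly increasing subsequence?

Let dp[i] be the longest increasing subsequence ending at position i. Then dp = [1, 2, 3, 1, 4, 2, 4, 3, 4, 2, 5, 3, 3, 1, 4, 1].
The maximum is 5; one witness is 4, 18, 20, 24, 26 at positions 1,2,3,7,11.

5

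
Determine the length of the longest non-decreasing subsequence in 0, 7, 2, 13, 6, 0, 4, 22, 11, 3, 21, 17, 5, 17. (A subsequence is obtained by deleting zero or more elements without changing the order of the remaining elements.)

Scanning left to right, the best length ending at each element is: 0→1, 7→2, 2→2, 13→3, 6→3, 0→2, 4→3, 22→4, 11→4, 3→3, 21→5, 17→5, 5→4, 17→6.
So the longest non-decreasing subsequence has length 6, e.g. 0, 2, 6, 11, 17, 17.

6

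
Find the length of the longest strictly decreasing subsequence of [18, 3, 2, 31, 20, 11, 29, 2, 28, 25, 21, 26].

Scanning left to right, the best length ending at each element is: 18→1, 3→2, 2→3, 31→1, 20→2, 11→3, 29→2, 2→4, 28→3, 25→4, 21→5, 26→4.
So the longest decreasing subsequence has length 5, e.g. 31, 29, 28, 25, 21.

5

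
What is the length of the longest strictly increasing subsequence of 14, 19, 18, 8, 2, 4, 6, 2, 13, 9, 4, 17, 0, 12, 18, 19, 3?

7

Let dp[i] be the longest increasing subsequence ending at position i. Then dp = [1, 2, 2, 1, 1, 2, 3, 1, 4, 4, 2, 5, 1, 5, 6, 7, 2].
The maximum is 7; one witness is 2, 4, 6, 13, 17, 18, 19 at positions 5,6,7,9,12,15,16.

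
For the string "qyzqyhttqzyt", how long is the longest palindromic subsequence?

8

Using dp[i][j] = 2 + dp[i+1][j−1] if the ends match, else max(dp[i+1][j], dp[i][j−1]):
dp[1][12] = 8. A witness is yzqttqzy at positions 2,3,4,7,8,9,10,11.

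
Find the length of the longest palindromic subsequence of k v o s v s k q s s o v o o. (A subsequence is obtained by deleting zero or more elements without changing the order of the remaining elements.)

9

Using dp[i][j] = 2 + dp[i+1][j−1] if the ends match, else max(dp[i+1][j], dp[i][j−1]):
dp[1][14] = 9. A witness is vossqssov at positions 2,3,4,6,8,9,10,11,12.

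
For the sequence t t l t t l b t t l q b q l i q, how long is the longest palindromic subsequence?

8

Using dp[i][j] = 2 + dp[i+1][j−1] if the ends match, else max(dp[i+1][j], dp[i][j−1]):
dp[1][16] = 8. A witness is ttlttltt at positions 1,2,3,4,5,6,8,9.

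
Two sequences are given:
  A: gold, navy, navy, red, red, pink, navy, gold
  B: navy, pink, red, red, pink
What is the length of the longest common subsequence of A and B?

A longest common subsequence is navy, red, red, pink (length 4); the LCS DP confirms no longer common subsequence exists.

4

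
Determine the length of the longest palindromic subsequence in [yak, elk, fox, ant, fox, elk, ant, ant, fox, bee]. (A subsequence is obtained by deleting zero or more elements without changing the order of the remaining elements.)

Using dp[i][j] = 2 + dp[i+1][j−1] if the ends match, else max(dp[i+1][j], dp[i][j−1]):
dp[1][10] = 5. A witness is fox ant ant ant fox at positions 3,4,7,8,9.

5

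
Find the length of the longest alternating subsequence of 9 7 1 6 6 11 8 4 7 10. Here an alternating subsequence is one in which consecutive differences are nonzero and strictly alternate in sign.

Track the best alternating length ending on an up-step vs a down-step at each position: up/down = 1/1, 1/2, 1/2, 3/2, 3/2, 3/1, 3/4, 3/4, 5/4, 5/4.
The maximum over both is 5; one such subsequence is 9, 1, 6, 4, 7.

5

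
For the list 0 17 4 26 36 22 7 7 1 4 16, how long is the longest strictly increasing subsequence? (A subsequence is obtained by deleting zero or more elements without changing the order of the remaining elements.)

4

Scanning left to right, the best length ending at each element is: 0→1, 17→2, 4→2, 26→3, 36→4, 22→3, 7→3, 7→3, 1→2, 4→3, 16→4.
So the longest increasing subsequence has length 4, e.g. 0, 17, 26, 36.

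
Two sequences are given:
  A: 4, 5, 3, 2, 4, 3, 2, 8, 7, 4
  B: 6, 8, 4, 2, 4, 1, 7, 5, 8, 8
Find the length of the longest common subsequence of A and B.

4

A longest common subsequence is 4, 2, 4, 8 (length 4); the LCS DP confirms no longer common subsequence exists.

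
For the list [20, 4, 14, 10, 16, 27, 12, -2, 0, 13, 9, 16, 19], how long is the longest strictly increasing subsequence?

6

One longest increasing subsequence is 4, 10, 12, 13, 16, 19 (positions 2,4,7,10,12,13), of length 6; no longer one exists.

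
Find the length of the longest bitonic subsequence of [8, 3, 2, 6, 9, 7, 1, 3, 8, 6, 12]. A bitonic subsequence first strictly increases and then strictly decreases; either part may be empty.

5

Let inc[i] be the LIS ending at i and dec[i] the longest strictly decreasing subsequence starting at i. inc = [1, 1, 1, 2, 3, 3, 1, 2, 4, 3, 5], dec = [4, 3, 2, 2, 3, 2, 1, 1, 2, 1, 1].
max_i inc[i]+dec[i]−1 = 5, with one witness 3, 6, 9, 8, 6.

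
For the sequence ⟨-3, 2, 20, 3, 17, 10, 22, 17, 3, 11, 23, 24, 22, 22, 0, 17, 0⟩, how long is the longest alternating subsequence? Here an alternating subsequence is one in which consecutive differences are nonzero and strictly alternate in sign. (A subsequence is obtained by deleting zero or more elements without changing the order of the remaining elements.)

11

A longest alternating subsequence is -3, 20, 3, 17, 10, 22, 3, 11, 0, 17, 0 (positions 1,3,4,5,6,7,9,10,15,16,17); its 10 consecutive differences strictly alternate in sign, and length 11 is optimal.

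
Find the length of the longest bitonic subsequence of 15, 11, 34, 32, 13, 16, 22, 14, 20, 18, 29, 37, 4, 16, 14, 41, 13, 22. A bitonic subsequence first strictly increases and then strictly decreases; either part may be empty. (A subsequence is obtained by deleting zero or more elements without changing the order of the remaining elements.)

9

Let inc[i] be the LIS ending at i and dec[i] the longest strictly decreasing subsequence starting at i. inc = [1, 1, 2, 2, 2, 3, 4, 3, 4, 4, 5, 6, 1, 4, 3, 7, 2, 5], dec = [3, 2, 8, 7, 2, 3, 6, 2, 5, 4, 4, 4, 1, 3, 2, 2, 1, 1].
max_i inc[i]+dec[i]−1 = 9, with one witness 15, 34, 32, 22, 20, 18, 16, 14, 13.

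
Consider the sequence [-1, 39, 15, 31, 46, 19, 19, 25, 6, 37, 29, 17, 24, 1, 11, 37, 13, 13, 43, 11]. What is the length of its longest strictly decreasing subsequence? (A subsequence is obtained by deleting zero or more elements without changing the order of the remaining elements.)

Let dp[i] be the longest decreasing subsequence ending at position i. Then dp = [1, 1, 2, 2, 1, 3, 3, 3, 4, 2, 3, 4, 4, 5, 5, 2, 5, 5, 2, 6].
The maximum is 6; one witness is 39, 31, 19, 17, 13, 11 at positions 2,4,6,12,17,20.

6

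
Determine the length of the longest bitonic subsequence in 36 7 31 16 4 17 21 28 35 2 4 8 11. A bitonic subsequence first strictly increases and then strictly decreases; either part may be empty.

7

Let inc[i] be the LIS ending at i and dec[i] the longest strictly decreasing subsequence starting at i. inc = [1, 1, 2, 2, 1, 3, 4, 5, 6, 1, 2, 3, 4], dec = [5, 3, 4, 3, 2, 2, 2, 2, 2, 1, 1, 1, 1].
max_i inc[i]+dec[i]−1 = 7, with one witness 7, 16, 17, 21, 28, 35, 11.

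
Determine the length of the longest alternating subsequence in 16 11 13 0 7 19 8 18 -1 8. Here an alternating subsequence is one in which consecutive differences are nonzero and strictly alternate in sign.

A longest alternating subsequence is 16, 11, 13, 0, 19, 8, 18, -1, 8 (positions 1,2,3,4,6,7,8,9,10); its 8 consecutive differences strictly alternate in sign, and length 9 is optimal.

9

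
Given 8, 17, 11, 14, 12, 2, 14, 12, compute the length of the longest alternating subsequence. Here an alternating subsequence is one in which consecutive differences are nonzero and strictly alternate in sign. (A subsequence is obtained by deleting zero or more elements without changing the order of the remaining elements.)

Track the best alternating length ending on an up-step vs a down-step at each position: up/down = 1/1, 2/1, 2/3, 4/3, 4/5, 1/5, 6/3, 6/7.
The maximum over both is 7; one such subsequence is 8, 17, 11, 14, 12, 14, 12.

7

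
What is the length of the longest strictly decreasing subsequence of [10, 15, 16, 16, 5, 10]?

2

Let dp[i] be the longest decreasing subsequence ending at position i. Then dp = [1, 1, 1, 1, 2, 2].
The maximum is 2; one witness is 10, 5 at positions 1,5.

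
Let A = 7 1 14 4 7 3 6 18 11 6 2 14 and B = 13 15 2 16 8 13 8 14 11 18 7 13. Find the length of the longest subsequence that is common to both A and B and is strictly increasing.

2

A longest common strictly increasing subsequence is 2, 14 (length 2); it appears in order in both A and B, and no longer such subsequence exists.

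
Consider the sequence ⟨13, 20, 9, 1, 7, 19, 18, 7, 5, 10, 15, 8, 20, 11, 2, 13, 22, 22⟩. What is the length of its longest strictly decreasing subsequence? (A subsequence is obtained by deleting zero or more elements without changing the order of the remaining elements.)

6

One longest decreasing subsequence is 20, 19, 18, 7, 5, 2 (positions 2,6,7,8,9,15), of length 6; no longer one exists.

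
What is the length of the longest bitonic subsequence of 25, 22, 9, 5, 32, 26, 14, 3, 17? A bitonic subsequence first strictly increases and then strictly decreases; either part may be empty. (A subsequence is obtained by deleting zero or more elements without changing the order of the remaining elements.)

5

Let inc[i] be the LIS ending at i and dec[i] the longest strictly decreasing subsequence starting at i. inc = [1, 1, 1, 1, 2, 2, 2, 1, 3], dec = [5, 4, 3, 2, 4, 3, 2, 1, 1].
max_i inc[i]+dec[i]−1 = 5, with one witness 25, 22, 9, 5, 3.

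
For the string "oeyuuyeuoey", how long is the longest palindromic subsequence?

One longest palindromic subsequence is oeyuuyeo (positions 1,2,3,4,5,6,7,9); it reads the same forward and backward, and the interval DP gives dp[1][11] = 8.

8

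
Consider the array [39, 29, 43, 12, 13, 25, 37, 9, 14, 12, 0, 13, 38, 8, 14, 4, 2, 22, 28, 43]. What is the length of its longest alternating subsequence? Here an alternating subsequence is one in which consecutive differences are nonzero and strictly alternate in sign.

13

A longest alternating subsequence is 39, 29, 43, 12, 13, 9, 14, 12, 13, 8, 14, 4, 22 (positions 1,2,3,4,5,8,9,10,12,14,15,16,18); its 12 consecutive differences strictly alternate in sign, and length 13 is optimal.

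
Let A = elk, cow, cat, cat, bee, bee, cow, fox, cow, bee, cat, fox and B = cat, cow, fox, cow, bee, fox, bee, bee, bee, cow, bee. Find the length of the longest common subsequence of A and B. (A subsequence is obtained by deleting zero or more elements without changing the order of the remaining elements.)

A longest common subsequence is cat, cow, fox, cow, bee, fox (length 6); the LCS DP confirms no longer common subsequence exists.

6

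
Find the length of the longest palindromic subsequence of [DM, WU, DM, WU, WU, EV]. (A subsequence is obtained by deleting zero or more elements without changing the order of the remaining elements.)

3

Using dp[i][j] = 2 + dp[i+1][j−1] if the ends match, else max(dp[i+1][j], dp[i][j−1]):
dp[1][6] = 3. A witness is WU WU WU at positions 2,4,5.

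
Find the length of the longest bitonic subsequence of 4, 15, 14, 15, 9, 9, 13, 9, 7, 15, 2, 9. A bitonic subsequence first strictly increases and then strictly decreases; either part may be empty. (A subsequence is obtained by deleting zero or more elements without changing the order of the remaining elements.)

Let inc[i] be the LIS ending at i and dec[i] the longest strictly decreasing subsequence starting at i. inc = [1, 2, 2, 3, 2, 2, 3, 2, 2, 4, 1, 3], dec = [2, 6, 5, 5, 3, 3, 4, 3, 2, 2, 1, 1].
max_i inc[i]+dec[i]−1 = 7, with one witness 4, 15, 14, 13, 9, 7, 2.

7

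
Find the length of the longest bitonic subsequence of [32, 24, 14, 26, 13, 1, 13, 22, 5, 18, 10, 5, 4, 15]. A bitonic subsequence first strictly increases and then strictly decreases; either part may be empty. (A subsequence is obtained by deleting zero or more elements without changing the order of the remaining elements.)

7

Let inc[i] be the LIS ending at i and dec[i] the longest strictly decreasing subsequence starting at i. inc = [1, 1, 1, 2, 1, 1, 2, 3, 2, 3, 3, 2, 2, 4], dec = [7, 6, 5, 6, 4, 1, 4, 5, 2, 4, 3, 2, 1, 1].
max_i inc[i]+dec[i]−1 = 7, with one witness 32, 26, 22, 18, 10, 5, 4.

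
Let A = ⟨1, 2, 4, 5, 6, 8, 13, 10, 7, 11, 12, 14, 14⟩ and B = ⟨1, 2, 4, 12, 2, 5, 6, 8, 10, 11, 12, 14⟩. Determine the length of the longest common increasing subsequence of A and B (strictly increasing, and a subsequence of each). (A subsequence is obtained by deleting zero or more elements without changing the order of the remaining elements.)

10

For each value that appears in both, track the longest common increasing run ending there.
The best achievable length is 10; one witness is 1, 2, 4, 5, 6, 8, 10, 11, 12, 14 (A-positions 1,2,3,4,5,6,8,10,11,12, B-positions 1,2,3,6,7,8,9,10,11,12).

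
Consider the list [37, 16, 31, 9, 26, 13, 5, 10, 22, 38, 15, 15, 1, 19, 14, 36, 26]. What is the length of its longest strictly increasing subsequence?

5

One longest increasing subsequence is 9, 13, 15, 19, 36 (positions 4,6,11,14,16), of length 5; no longer one exists.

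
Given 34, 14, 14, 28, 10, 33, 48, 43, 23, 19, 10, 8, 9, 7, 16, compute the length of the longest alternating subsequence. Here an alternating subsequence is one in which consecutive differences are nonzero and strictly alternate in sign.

A longest alternating subsequence is 34, 14, 28, 10, 33, 8, 9, 7, 16 (positions 1,2,4,5,6,12,13,14,15); its 8 consecutive differences strictly alternate in sign, and length 9 is optimal.

9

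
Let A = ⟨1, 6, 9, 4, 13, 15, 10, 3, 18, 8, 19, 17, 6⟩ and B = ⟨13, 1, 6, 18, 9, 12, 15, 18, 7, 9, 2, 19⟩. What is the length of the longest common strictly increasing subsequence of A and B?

For each value that appears in both, track the longest common increasing run ending there.
The best achievable length is 6; one witness is 1, 6, 9, 15, 18, 19 (A-positions 1,2,3,6,9,11, B-positions 2,3,5,7,8,12).

6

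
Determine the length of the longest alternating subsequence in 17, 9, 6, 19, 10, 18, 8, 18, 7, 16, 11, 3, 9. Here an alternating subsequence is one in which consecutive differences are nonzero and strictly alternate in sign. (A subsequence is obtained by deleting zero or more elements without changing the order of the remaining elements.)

A longest alternating subsequence is 17, 9, 19, 10, 18, 8, 18, 7, 16, 3, 9 (positions 1,2,4,5,6,7,8,9,10,12,13); its 10 consecutive differences strictly alternate in sign, and length 11 is optimal.

11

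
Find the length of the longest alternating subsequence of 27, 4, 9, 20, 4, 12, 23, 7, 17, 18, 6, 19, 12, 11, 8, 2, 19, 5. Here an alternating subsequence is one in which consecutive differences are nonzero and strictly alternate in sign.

Track the best alternating length ending on an up-step vs a down-step at each position: up/down = 1/1, 1/2, 3/2, 3/2, 1/4, 5/4, 5/2, 5/6, 7/6, 7/6, 5/8, 9/6, 9/10, 9/10, 9/10, 1/10, 11/6, 11/12.
The maximum over both is 12; one such subsequence is 27, 4, 9, 4, 12, 7, 17, 6, 19, 12, 19, 5.

12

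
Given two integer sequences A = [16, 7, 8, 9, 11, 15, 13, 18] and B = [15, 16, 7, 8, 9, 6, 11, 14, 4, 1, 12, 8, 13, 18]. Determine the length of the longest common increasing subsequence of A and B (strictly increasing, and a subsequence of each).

6

For each value that appears in both, track the longest common increasing run ending there.
The best achievable length is 6; one witness is 7, 8, 9, 11, 13, 18 (A-positions 2,3,4,5,7,8, B-positions 3,4,5,7,13,14).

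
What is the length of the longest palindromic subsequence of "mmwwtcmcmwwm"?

9

One longest palindromic subsequence is mwwmcmwwm (positions 1,3,4,7,8,9,10,11,12); it reads the same forward and backward, and the interval DP gives dp[1][12] = 9.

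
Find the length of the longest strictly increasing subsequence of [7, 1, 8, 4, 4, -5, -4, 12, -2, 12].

4

Let dp[i] be the longest increasing subsequence ending at position i. Then dp = [1, 1, 2, 2, 2, 1, 2, 3, 3, 4].
The maximum is 4; one witness is -5, -4, -2, 12 at positions 6,7,9,10.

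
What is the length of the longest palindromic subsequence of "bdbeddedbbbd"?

8

One longest palindromic subsequence is dbeddebd (positions 2,3,4,5,6,7,11,12); it reads the same forward and backward, and the interval DP gives dp[1][12] = 8.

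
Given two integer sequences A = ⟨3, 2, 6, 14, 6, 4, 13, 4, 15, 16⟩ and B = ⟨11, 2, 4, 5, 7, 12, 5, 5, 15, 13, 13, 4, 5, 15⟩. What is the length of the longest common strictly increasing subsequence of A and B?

4

A longest common strictly increasing subsequence is 2, 4, 13, 15 (length 4); it appears in order in both A and B, and no longer such subsequence exists.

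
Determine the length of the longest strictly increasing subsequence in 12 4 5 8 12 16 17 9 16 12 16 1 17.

One longest increasing subsequence is 4, 5, 8, 9, 12, 16, 17 (positions 2,3,4,8,10,11,13), of length 7; no longer one exists.

7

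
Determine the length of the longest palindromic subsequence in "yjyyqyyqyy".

8

One longest palindromic subsequence is yyqyyqyy (positions 1,3,5,6,7,8,9,10); it reads the same forward and backward, and the interval DP gives dp[1][10] = 8.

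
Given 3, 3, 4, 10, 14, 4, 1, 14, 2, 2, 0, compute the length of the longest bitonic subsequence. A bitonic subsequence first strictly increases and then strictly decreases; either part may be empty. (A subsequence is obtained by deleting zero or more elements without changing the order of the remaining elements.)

7

Let inc[i] be the LIS ending at i and dec[i] the longest strictly decreasing subsequence starting at i. inc = [1, 1, 2, 3, 4, 2, 1, 4, 2, 2, 1], dec = [3, 3, 3, 4, 4, 3, 2, 3, 2, 2, 1].
max_i inc[i]+dec[i]−1 = 7, with one witness 3, 4, 10, 14, 4, 2, 0.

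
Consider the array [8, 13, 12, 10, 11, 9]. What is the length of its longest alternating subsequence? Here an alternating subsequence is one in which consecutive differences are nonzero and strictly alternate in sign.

A longest alternating subsequence is 8, 13, 10, 11, 9 (positions 1,2,4,5,6); its 4 consecutive differences strictly alternate in sign, and length 5 is optimal.

5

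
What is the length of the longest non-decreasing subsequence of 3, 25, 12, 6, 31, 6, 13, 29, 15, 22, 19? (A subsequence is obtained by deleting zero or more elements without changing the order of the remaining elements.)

Let dp[i] be the longest non-decreasing subsequence ending at position i. Then dp = [1, 2, 2, 2, 3, 3, 4, 5, 5, 6, 6].
The maximum is 6; one witness is 3, 6, 6, 13, 15, 22 at positions 1,4,6,7,9,10.

6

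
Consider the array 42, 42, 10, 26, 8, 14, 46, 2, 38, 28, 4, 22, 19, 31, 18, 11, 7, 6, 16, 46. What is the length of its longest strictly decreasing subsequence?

9

One longest decreasing subsequence is 42, 38, 28, 22, 19, 18, 11, 7, 6 (positions 1,9,10,12,13,15,16,17,18), of length 9; no longer one exists.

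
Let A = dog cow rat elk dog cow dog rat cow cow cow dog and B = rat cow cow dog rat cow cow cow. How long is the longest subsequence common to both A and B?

7

A longest common subsequence is cow, cow, dog, rat, cow, cow, cow (length 7); the LCS DP confirms no longer common subsequence exists.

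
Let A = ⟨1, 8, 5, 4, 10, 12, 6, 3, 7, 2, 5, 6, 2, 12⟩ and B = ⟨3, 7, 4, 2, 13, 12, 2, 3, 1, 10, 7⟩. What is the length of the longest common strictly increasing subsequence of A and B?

A longest common strictly increasing subsequence is 3, 7, 12 (length 3); it appears in order in both A and B, and no longer such subsequence exists.

3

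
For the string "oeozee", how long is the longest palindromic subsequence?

One longest palindromic subsequence is eee (positions 2,5,6); it reads the same forward and backward, and the interval DP gives dp[1][6] = 3.

3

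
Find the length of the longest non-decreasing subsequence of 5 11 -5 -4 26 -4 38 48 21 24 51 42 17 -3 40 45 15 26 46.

8

One longest non-decreasing subsequence is -5, -4, -4, 21, 24, 42, 45, 46 (positions 3,4,6,9,10,12,16,19), of length 8; no longer one exists.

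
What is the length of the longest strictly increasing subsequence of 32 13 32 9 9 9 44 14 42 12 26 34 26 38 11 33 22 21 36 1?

Let dp[i] be the longest increasing subsequence ending at position i. Then dp = [1, 1, 2, 1, 1, 1, 3, 2, 3, 2, 3, 4, 3, 5, 2, 4, 3, 3, 5, 1].
The maximum is 5; one witness is 13, 14, 26, 34, 38 at positions 2,8,11,12,14.

5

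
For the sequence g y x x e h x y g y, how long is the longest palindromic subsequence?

One longest palindromic subsequence is gyxhxyg (positions 1,2,3,6,7,8,9); it reads the same forward and backward, and the interval DP gives dp[1][10] = 7.

7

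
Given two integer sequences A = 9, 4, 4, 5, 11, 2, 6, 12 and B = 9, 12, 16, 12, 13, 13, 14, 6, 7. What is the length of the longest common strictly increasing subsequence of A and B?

A longest common strictly increasing subsequence is 9, 12 (length 2); it appears in order in both A and B, and no longer such subsequence exists.

2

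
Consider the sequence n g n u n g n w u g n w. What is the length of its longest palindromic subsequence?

Using dp[i][j] = 2 + dp[i+1][j−1] if the ends match, else max(dp[i+1][j], dp[i][j−1]):
dp[1][12] = 9. A witness is ngungnugn at positions 1,2,4,5,6,7,9,10,11.

9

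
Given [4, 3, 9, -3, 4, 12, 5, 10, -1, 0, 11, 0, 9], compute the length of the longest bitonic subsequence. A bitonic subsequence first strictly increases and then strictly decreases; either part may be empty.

One longest bitonic subsequence is 3, 4, 5, 10, 11, 9 (positions 2,5,7,8,11,13): it rises to 11 then falls. Length 6 is optimal.

6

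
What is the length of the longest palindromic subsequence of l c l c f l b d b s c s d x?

5

Using dp[i][j] = 2 + dp[i+1][j−1] if the ends match, else max(dp[i+1][j], dp[i][j−1]):
dp[1][14] = 5. A witness is dscsd at positions 8,10,11,12,13.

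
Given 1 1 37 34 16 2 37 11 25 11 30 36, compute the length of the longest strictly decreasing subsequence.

4

Scanning left to right, the best length ending at each element is: 1→1, 1→1, 37→1, 34→2, 16→3, 2→4, 37→1, 11→4, 25→3, 11→4, 30→3, 36→2.
So the longest decreasing subsequence has length 4, e.g. 37, 34, 16, 2.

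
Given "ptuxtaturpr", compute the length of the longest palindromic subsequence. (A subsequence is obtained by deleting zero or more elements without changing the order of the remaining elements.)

7

One longest palindromic subsequence is putatup (positions 1,3,5,6,7,8,10); it reads the same forward and backward, and the interval DP gives dp[1][11] = 7.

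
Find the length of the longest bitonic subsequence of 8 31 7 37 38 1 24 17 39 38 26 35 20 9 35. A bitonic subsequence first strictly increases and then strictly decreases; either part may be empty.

Let inc[i] be the LIS ending at i and dec[i] the longest strictly decreasing subsequence starting at i. inc = [1, 2, 1, 3, 4, 1, 2, 2, 5, 4, 3, 4, 3, 2, 4], dec = [3, 4, 2, 4, 4, 1, 3, 2, 5, 4, 3, 3, 2, 1, 1].
max_i inc[i]+dec[i]−1 = 9, with one witness 8, 31, 37, 38, 39, 38, 35, 20, 9.

9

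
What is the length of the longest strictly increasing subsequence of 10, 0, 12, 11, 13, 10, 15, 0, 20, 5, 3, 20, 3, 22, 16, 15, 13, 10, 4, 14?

6

Let dp[i] be the longest increasing subsequence ending at position i. Then dp = [1, 1, 2, 2, 3, 2, 4, 1, 5, 2, 2, 5, 2, 6, 5, 4, 3, 3, 3, 4].
The maximum is 6; one witness is 10, 12, 13, 15, 20, 22 at positions 1,3,5,7,9,14.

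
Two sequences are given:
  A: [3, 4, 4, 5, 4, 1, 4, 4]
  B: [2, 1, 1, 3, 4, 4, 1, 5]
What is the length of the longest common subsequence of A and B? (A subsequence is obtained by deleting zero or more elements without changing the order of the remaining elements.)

4

Backtracking the LCS table gives one alignment: 3 (A1,B4) → 4 (A2,B5) → 4 (A3,B6) → 5 (A4,B8).
So the longest common subsequence has length 4.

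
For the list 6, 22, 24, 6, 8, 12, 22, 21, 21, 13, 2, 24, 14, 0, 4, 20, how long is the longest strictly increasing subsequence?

Let dp[i] be the longest increasing subsequence ending at position i. Then dp = [1, 2, 3, 1, 2, 3, 4, 4, 4, 4, 1, 5, 5, 1, 2, 6].
The maximum is 6; one witness is 6, 8, 12, 13, 14, 20 at positions 1,5,6,10,13,16.

6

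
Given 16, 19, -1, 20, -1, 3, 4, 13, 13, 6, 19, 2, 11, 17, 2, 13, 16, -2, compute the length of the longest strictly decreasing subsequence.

5

Let dp[i] be the longest decreasing subsequence ending at position i. Then dp = [1, 1, 2, 1, 2, 2, 2, 2, 2, 3, 2, 4, 3, 3, 4, 4, 4, 5].
The maximum is 5; one witness is 16, 13, 6, 2, -2 at positions 1,8,10,12,18.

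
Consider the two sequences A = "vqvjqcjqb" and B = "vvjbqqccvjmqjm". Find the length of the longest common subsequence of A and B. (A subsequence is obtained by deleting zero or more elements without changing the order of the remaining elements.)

A longest common subsequence is vvjqcjq (length 7); the LCS DP confirms no longer common subsequence exists.

7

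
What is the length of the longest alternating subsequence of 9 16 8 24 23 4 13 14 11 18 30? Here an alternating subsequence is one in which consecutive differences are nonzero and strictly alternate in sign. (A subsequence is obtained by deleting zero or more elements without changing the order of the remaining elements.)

Track the best alternating length ending on an up-step vs a down-step at each position: up/down = 1/1, 2/1, 1/3, 4/1, 4/5, 1/5, 6/5, 6/5, 6/7, 8/5, 8/1.
The maximum over both is 8; one such subsequence is 9, 16, 8, 24, 4, 13, 11, 18.

8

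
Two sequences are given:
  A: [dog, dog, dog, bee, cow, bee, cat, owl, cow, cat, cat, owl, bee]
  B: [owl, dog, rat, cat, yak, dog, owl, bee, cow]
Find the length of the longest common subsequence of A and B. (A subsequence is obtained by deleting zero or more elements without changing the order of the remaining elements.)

4

A longest common subsequence is dog, dog, bee, cow (length 4); the LCS DP confirms no longer common subsequence exists.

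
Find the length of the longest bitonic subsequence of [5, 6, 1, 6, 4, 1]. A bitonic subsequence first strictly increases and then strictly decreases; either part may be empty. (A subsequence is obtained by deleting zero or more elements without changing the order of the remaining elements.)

4

Let inc[i] be the LIS ending at i and dec[i] the longest strictly decreasing subsequence starting at i. inc = [1, 2, 1, 2, 2, 1], dec = [3, 3, 1, 3, 2, 1].
max_i inc[i]+dec[i]−1 = 4, with one witness 5, 6, 4, 1.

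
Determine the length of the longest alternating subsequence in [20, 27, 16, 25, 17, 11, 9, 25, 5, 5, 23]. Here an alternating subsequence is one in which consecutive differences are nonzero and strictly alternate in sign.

8

Track the best alternating length ending on an up-step vs a down-step at each position: up/down = 1/1, 2/1, 1/3, 4/3, 4/5, 1/5, 1/5, 6/3, 1/7, 1/7, 8/7.
The maximum over both is 8; one such subsequence is 20, 27, 16, 25, 17, 25, 5, 23.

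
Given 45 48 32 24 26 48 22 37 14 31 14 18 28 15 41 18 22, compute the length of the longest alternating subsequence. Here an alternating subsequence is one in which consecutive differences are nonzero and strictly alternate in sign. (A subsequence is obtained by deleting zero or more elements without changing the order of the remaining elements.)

14

Track the best alternating length ending on an up-step vs a down-step at each position: up/down = 1/1, 2/1, 1/3, 1/3, 4/3, 4/1, 1/5, 6/5, 1/7, 8/7, 1/9, 10/9, 10/9, 10/11, 12/5, 12/13, 14/13.
The maximum over both is 14; one such subsequence is 45, 48, 24, 26, 22, 37, 14, 31, 14, 18, 15, 41, 18, 22.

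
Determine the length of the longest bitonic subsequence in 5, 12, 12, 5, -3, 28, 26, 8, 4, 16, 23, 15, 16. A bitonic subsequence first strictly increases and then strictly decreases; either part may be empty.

One longest bitonic subsequence is 5, 12, 28, 26, 23, 16 (positions 1,2,6,7,11,13): it rises to 28 then falls. Length 6 is optimal.

6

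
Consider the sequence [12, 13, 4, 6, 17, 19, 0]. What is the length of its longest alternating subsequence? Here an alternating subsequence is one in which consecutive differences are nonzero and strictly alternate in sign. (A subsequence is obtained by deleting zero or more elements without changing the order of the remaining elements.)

A longest alternating subsequence is 12, 13, 4, 6, 0 (positions 1,2,3,4,7); its 4 consecutive differences strictly alternate in sign, and length 5 is optimal.

5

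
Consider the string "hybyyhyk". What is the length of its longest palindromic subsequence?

5

One longest palindromic subsequence is hyyyh (positions 1,2,4,5,6); it reads the same forward and backward, and the interval DP gives dp[1][8] = 5.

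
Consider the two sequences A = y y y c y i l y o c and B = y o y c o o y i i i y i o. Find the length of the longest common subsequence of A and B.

7

Backtracking the LCS table gives one alignment: y (A1,B1) → y (A3,B3) → c (A4,B4) → y (A5,B7) → i (A6,B10) → y (A8,B11) → o (A9,B13).
So the longest common subsequence has length 7.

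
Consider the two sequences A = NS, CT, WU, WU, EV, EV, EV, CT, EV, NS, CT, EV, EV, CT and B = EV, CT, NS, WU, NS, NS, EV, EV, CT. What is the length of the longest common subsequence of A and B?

6

A longest common subsequence is NS, WU, NS, EV, EV, CT (length 6); the LCS DP confirms no longer common subsequence exists.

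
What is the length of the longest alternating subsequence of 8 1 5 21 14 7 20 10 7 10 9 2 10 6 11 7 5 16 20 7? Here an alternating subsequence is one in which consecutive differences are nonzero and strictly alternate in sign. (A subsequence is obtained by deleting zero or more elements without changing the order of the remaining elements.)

Track the best alternating length ending on an up-step vs a down-step at each position: up/down = 1/1, 1/2, 3/2, 3/1, 3/4, 3/4, 5/4, 5/6, 3/6, 7/6, 7/8, 3/8, 9/6, 9/10, 11/6, 11/12, 9/12, 13/6, 13/4, 13/14.
The maximum over both is 14; one such subsequence is 8, 1, 21, 14, 20, 7, 10, 9, 10, 6, 11, 7, 16, 7.

14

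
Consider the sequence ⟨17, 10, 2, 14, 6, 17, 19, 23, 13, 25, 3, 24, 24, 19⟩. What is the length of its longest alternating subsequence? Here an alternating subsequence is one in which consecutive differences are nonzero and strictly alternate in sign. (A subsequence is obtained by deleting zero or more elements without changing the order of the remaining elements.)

A longest alternating subsequence is 17, 10, 14, 6, 17, 13, 25, 3, 24, 19 (positions 1,2,4,5,6,9,10,11,12,14); its 9 consecutive differences strictly alternate in sign, and length 10 is optimal.

10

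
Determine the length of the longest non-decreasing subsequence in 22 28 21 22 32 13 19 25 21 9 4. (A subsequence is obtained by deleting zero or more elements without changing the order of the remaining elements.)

3

Let dp[i] be the longest non-decreasing subsequence ending at position i. Then dp = [1, 2, 1, 2, 3, 1, 2, 3, 3, 1, 1].
The maximum is 3; one witness is 22, 28, 32 at positions 1,2,5.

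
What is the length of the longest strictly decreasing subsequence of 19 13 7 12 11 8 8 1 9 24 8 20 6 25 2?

8

Let dp[i] be the longest decreasing subsequence ending at position i. Then dp = [1, 2, 3, 3, 4, 5, 5, 6, 5, 1, 6, 2, 7, 1, 8].
The maximum is 8; one witness is 19, 13, 12, 11, 9, 8, 6, 2 at positions 1,2,4,5,9,11,13,15.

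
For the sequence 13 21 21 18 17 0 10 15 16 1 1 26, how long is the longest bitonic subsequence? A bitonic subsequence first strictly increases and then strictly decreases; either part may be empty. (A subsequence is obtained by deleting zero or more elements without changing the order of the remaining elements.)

One longest bitonic subsequence is 13, 21, 18, 17, 16, 1 (positions 1,2,4,5,9,11): it rises to 21 then falls. Length 6 is optimal.

6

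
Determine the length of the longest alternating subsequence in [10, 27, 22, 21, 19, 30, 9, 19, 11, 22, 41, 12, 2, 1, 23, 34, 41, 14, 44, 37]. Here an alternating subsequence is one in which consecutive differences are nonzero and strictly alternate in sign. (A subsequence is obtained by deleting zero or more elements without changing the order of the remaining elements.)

13

A longest alternating subsequence is 10, 27, 22, 30, 9, 19, 11, 22, 12, 23, 14, 44, 37 (positions 1,2,3,6,7,8,9,10,12,15,18,19,20); its 12 consecutive differences strictly alternate in sign, and length 13 is optimal.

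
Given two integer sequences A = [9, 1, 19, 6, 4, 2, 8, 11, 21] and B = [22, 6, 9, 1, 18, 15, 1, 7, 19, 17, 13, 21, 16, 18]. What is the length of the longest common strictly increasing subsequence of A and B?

3

For each value that appears in both, track the longest common increasing run ending there.
The best achievable length is 3; one witness is 9, 19, 21 (A-positions 1,3,9, B-positions 3,9,12).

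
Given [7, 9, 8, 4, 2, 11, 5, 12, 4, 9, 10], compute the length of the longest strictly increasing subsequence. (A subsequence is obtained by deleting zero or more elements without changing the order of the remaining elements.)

4

Let dp[i] be the longest increasing subsequence ending at position i. Then dp = [1, 2, 2, 1, 1, 3, 2, 4, 2, 3, 4].
The maximum is 4; one witness is 7, 9, 11, 12 at positions 1,2,6,8.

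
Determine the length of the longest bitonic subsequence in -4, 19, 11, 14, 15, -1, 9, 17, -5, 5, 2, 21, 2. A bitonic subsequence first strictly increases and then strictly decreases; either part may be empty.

7

One longest bitonic subsequence is -4, 11, 14, 15, 9, 5, 2 (positions 1,3,4,5,7,10,13): it rises to 15 then falls. Length 7 is optimal.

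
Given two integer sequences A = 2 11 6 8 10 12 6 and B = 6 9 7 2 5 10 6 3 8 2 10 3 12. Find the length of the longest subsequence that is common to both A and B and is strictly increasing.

5

For each value that appears in both, track the longest common increasing run ending there.
The best achievable length is 5; one witness is 2, 6, 8, 10, 12 (A-positions 1,3,4,5,6, B-positions 4,7,9,11,13).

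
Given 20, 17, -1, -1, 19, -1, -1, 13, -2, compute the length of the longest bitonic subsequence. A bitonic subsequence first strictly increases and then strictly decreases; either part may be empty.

Let inc[i] be the LIS ending at i and dec[i] the longest strictly decreasing subsequence starting at i. inc = [1, 1, 1, 1, 2, 1, 1, 2, 1], dec = [4, 3, 2, 2, 3, 2, 2, 2, 1].
max_i inc[i]+dec[i]−1 = 4, with one witness 20, 19, 13, -2.

4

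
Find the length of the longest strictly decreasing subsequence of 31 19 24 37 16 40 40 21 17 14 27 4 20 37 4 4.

One longest decreasing subsequence is 31, 24, 21, 17, 14, 4 (positions 1,3,8,9,10,12), of length 6; no longer one exists.

6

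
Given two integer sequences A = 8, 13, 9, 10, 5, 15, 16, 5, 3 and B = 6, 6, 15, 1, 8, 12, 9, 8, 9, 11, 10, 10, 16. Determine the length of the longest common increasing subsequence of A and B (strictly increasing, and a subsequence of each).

A longest common strictly increasing subsequence is 8, 9, 10, 16 (length 4); it appears in order in both A and B, and no longer such subsequence exists.

4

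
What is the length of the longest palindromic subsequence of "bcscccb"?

6

Using dp[i][j] = 2 + dp[i+1][j−1] if the ends match, else max(dp[i+1][j], dp[i][j−1]):
dp[1][7] = 6. A witness is bccccb at positions 1,2,4,5,6,7.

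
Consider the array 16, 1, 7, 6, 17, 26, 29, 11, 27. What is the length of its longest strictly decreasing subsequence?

3

Let dp[i] be the longest decreasing subsequence ending at position i. Then dp = [1, 2, 2, 3, 1, 1, 1, 2, 2].
The maximum is 3; one witness is 16, 7, 6 at positions 1,3,4.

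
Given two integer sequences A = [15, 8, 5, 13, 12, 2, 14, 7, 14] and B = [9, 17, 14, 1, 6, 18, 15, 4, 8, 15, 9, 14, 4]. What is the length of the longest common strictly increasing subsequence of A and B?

2

For each value that appears in both, track the longest common increasing run ending there.
The best achievable length is 2; one witness is 8, 14 (A-positions 2,7, B-positions 9,12).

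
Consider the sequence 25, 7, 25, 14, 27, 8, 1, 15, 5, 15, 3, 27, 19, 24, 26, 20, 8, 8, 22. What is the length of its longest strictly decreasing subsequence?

5

Let dp[i] be the longest decreasing subsequence ending at position i. Then dp = [1, 2, 1, 2, 1, 3, 4, 2, 4, 2, 5, 1, 2, 2, 2, 3, 4, 4, 3].
The maximum is 5; one witness is 25, 14, 8, 5, 3 at positions 1,4,6,9,11.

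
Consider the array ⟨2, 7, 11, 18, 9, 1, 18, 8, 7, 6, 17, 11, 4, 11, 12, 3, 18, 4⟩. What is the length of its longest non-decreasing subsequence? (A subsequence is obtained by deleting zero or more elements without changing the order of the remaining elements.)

Scanning left to right, the best length ending at each element is: 2→1, 7→2, 11→3, 18→4, 9→3, 1→1, 18→5, 8→3, 7→3, 6→2, 17→4, 11→4, 4→2, 11→5, 12→6, 3→2, 18→7, 4→3.
So the longest non-decreasing subsequence has length 7, e.g. 2, 7, 11, 11, 11, 12, 18.

7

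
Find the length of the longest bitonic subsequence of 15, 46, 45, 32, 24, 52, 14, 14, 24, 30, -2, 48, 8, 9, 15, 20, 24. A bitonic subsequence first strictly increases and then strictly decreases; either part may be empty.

Let inc[i] be the LIS ending at i and dec[i] the longest strictly decreasing subsequence starting at i. inc = [1, 2, 2, 2, 2, 3, 1, 1, 2, 3, 1, 4, 2, 3, 4, 5, 6], dec = [3, 6, 5, 4, 3, 3, 2, 2, 2, 2, 1, 2, 1, 1, 1, 1, 1].
max_i inc[i]+dec[i]−1 = 7, with one witness 15, 46, 45, 32, 24, 14, 9.

7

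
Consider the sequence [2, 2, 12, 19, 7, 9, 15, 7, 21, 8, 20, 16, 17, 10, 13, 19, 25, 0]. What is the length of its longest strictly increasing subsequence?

8

One longest increasing subsequence is 2, 7, 9, 15, 16, 17, 19, 25 (positions 1,5,6,7,12,13,16,17), of length 8; no longer one exists.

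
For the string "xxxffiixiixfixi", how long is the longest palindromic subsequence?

One longest palindromic subsequence is xfiixiifx (positions 3,5,6,7,8,9,10,12,14); it reads the same forward and backward, and the interval DP gives dp[1][15] = 9.

9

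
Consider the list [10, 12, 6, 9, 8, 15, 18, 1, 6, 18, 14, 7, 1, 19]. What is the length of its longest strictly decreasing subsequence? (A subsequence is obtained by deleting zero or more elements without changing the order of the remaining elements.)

5

Scanning left to right, the best length ending at each element is: 10→1, 12→1, 6→2, 9→2, 8→3, 15→1, 18→1, 1→4, 6→4, 18→1, 14→2, 7→4, 1→5, 19→1.
So the longest decreasing subsequence has length 5, e.g. 10, 9, 8, 6, 1.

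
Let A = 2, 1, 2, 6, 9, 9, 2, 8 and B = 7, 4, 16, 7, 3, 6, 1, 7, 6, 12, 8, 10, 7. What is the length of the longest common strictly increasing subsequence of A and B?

A longest common strictly increasing subsequence is 1, 6, 8 (length 3); it appears in order in both A and B, and no longer such subsequence exists.

3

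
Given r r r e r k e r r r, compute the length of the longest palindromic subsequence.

One longest palindromic subsequence is rrrekerrr (positions 1,2,3,4,6,7,8,9,10); it reads the same forward and backward, and the interval DP gives dp[1][10] = 9.

9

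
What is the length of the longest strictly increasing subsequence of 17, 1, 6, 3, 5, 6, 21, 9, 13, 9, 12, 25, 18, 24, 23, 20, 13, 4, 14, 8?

Let dp[i] be the longest increasing subsequence ending at position i. Then dp = [1, 1, 2, 2, 3, 4, 5, 5, 6, 5, 6, 7, 7, 8, 8, 8, 7, 3, 8, 5].
The maximum is 8; one witness is 1, 3, 5, 6, 9, 13, 18, 24 at positions 2,4,5,6,8,9,13,14.

8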